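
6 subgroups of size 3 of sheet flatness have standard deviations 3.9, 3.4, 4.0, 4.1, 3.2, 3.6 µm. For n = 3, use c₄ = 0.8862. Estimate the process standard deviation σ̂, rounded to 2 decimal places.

4.18

s̄ = (3.9 + 3.4 + 4.0 + 4.1 + 3.2 + 3.6) / 6 = 3.7000
σ̂ = s̄ / c₄ = 3.7000 / 0.8862 = 4.1751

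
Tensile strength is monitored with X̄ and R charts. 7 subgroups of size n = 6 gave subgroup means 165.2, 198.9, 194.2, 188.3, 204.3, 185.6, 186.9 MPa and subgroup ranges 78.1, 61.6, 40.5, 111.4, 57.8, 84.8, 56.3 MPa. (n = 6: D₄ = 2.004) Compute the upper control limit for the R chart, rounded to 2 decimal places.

140.42

R̄ = (78.1 + 61.6 + 40.5 + 111.4 + 57.8 + 84.8 + 56.3) / 7 = 490.5000 / 7 = 70.0714
UCL_R = D₄·R̄ = 2.004 × 70.0714 = 140.4231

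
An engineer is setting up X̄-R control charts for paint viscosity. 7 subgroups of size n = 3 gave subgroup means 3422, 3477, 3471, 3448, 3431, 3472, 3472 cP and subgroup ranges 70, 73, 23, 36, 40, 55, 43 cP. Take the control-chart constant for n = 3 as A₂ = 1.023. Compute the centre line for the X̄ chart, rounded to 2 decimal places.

3456.14

X̄̄ = (3422 + 3477 + 3471 + 3448 + 3431 + 3472 + 3472) / 7 = 24193.0000 / 7 = 3456.1429
CL = X̄̄ = 3456.1429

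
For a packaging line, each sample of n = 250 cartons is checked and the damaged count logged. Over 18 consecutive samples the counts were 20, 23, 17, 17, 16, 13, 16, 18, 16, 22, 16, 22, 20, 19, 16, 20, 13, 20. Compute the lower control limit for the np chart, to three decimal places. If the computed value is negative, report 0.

5.739

p̄ = Σdᵢ / (k·n) = 324 / (18 × 250) = 0.07200
LCL = np̄ − 3·√(np̄(1−p̄)) = 18.0000 − 3 × 4.0871 = 5.7388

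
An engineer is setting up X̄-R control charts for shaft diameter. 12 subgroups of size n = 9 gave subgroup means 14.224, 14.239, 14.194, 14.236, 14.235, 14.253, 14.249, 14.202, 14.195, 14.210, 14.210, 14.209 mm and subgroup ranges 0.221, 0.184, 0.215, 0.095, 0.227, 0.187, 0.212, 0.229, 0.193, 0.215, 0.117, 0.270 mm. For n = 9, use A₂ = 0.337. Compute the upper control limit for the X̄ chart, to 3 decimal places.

X̄̄ = (14.224 + 14.239 + 14.194 + 14.236 + 14.235 + 14.253 + 14.249 + 14.202 + 14.195 + 14.210 + 14.210 + 14.209) / 12 = 170.6560 / 12 = 14.2213
R̄ = (0.221 + 0.184 + 0.215 + 0.095 + 0.227 + 0.187 + 0.212 + 0.229 + 0.193 + 0.215 + 0.117 + 0.270) / 12 = 2.3650 / 12 = 0.1971
UCL = X̄̄ + A₂·R̄ = 14.2213 + 0.337 × 0.1971 = 14.2878

14.288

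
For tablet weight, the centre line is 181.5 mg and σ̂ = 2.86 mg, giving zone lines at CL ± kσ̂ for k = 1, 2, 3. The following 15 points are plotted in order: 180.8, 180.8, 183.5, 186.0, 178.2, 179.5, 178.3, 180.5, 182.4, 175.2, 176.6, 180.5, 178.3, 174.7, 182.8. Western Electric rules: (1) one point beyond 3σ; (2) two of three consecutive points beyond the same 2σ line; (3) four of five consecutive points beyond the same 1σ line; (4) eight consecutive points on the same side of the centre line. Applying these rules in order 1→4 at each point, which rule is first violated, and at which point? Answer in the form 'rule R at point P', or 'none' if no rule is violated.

Zone of each point (C = within 1σ̂, B = 1σ̂–2σ̂, A = 2σ̂–3σ̂, * = beyond 3σ̂; sign = side of CL): 1:-C, 2:-C, 3:+C, 4:+B, 5:-B, 6:-C, 7:-B, 8:-C, 9:+C, 10:-A, 11:-B, 12:-C, 13:-B, 14:-A, 15:+C
Rule 3 (four of five consecutive points beyond the same 1σ limit) is satisfied at point 14.

rule 3 at point 14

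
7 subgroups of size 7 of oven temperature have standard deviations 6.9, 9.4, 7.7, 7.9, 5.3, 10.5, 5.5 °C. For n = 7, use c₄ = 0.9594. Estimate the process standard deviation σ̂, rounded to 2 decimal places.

7.92

s̄ = (6.9 + 9.4 + 7.7 + 7.9 + 5.3 + 10.5 + 5.5) / 7 = 7.6000
σ̂ = s̄ / c₄ = 7.6000 / 0.9594 = 7.9216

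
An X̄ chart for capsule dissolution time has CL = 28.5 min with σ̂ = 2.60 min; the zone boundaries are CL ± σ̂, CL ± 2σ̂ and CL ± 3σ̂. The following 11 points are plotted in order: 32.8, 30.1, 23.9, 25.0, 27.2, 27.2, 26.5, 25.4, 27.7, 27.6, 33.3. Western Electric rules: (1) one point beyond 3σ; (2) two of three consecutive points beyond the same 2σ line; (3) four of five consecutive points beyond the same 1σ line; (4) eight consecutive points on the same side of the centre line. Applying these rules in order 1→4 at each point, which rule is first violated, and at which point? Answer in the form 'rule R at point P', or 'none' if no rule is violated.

rule 4 at point 10

Zone of each point (C = within 1σ̂, B = 1σ̂–2σ̂, A = 2σ̂–3σ̂, * = beyond 3σ̂; sign = side of CL): 1:+B, 2:+C, 3:-B, 4:-B, 5:-C, 6:-C, 7:-C, 8:-B, 9:-C, 10:-C, 11:+B
Rule 4 (eight consecutive points on the same side of the centre line) is satisfied at point 10.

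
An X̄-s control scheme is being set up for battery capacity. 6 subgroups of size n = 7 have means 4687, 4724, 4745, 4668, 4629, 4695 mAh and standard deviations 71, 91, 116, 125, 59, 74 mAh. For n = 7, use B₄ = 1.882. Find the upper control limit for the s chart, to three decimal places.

s̄ = (71 + 91 + 116 + 125 + 59 + 74) / 6 = 89.3333
UCL_s = B₄·s̄ = 1.882 × 89.3333 = 168.1253

168.125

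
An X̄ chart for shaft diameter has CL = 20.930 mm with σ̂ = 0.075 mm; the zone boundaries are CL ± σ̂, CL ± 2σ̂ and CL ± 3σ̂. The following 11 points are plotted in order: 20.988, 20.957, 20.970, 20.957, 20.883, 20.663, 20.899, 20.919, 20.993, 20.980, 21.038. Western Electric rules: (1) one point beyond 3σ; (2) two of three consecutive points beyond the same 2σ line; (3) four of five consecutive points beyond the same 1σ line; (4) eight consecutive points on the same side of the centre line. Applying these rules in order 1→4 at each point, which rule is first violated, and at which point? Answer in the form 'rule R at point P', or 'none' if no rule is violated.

rule 1 at point 6

Zone of each point (C = within 1σ̂, B = 1σ̂–2σ̂, A = 2σ̂–3σ̂, * = beyond 3σ̂; sign = side of CL): 1:+C, 2:+C, 3:+C, 4:+C, 5:-C, 6:-*, 7:-C, 8:-C, 9:+C, 10:+C, 11:+B
Rule 1 (one point beyond the 3σ limits) is satisfied at point 6.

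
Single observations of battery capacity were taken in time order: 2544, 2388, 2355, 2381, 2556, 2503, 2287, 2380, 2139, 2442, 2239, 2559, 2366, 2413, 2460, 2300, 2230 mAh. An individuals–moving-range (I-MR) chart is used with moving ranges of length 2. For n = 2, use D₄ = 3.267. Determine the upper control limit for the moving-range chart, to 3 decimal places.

476.982

Moving ranges: 156, 33, 26, 175, 53, 216, 93, 241, 303, 203, 320, 193, 47, 47, 160, 70; M̄R̄ = 2336.0000 / 16 = 146.0000
UCL_MR = D₄·M̄R̄ = 3.267 × 146.0000 = 476.9820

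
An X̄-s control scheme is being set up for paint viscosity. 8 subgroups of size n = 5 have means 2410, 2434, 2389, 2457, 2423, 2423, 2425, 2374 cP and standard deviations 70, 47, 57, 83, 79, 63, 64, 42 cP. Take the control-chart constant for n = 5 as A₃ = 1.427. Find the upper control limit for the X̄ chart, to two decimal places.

X̄̄ = (2410 + 2434 + 2389 + 2457 + 2423 + 2423 + 2425 + 2374) / 8 = 2416.8750
s̄ = (70 + 47 + 57 + 83 + 79 + 63 + 64 + 42) / 8 = 63.1250
UCL = X̄̄ + A₃·s̄ = 2416.8750 + 1.427 × 63.1250 = 2506.9544

2506.95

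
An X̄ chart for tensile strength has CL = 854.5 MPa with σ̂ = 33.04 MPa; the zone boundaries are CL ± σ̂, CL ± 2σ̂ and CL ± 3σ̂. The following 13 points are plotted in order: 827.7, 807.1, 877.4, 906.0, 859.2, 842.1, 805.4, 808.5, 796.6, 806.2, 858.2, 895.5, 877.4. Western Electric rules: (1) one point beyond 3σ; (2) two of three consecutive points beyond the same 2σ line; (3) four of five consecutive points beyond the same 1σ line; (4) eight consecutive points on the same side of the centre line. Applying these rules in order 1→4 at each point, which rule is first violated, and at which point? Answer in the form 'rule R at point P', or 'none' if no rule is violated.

Zone of each point (C = within 1σ̂, B = 1σ̂–2σ̂, A = 2σ̂–3σ̂, * = beyond 3σ̂; sign = side of CL): 1:-C, 2:-B, 3:+C, 4:+B, 5:+C, 6:-C, 7:-B, 8:-B, 9:-B, 10:-B, 11:+C, 12:+B, 13:+C
Rule 3 (four of five consecutive points beyond the same 1σ limit) is satisfied at point 10.

rule 3 at point 10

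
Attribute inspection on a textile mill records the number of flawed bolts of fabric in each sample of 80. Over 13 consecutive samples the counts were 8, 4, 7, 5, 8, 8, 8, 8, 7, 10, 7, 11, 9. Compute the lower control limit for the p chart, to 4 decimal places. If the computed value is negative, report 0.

0.0000

p̄ = Σdᵢ / (k·n) = 100 / (13 × 80) = 0.09615
LCL = p̄ − 3·√(p̄(1−p̄)/n) = 0.09615 − 3 × 0.03296 = -0.00273 → 0 (negative, so LCL = 0)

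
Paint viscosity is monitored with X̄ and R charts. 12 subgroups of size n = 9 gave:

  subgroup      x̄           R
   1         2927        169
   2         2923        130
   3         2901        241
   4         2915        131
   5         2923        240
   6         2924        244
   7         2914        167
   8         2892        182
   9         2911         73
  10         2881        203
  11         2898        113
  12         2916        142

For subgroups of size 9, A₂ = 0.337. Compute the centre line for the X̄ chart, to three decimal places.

X̄̄ = (2927 + 2923 + 2901 + 2915 + 2923 + 2924 + 2914 + 2892 + 2911 + 2881 + 2898 + 2916) / 12 = 34925.0000 / 12 = 2910.4167
CL = X̄̄ = 2910.4167

2910.417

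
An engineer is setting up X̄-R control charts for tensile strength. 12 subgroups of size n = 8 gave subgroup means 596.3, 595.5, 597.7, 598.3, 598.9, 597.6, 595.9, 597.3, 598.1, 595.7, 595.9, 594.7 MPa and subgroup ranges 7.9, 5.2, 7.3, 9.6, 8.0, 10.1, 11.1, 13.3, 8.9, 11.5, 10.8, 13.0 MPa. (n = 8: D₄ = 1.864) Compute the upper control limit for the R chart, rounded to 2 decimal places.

R̄ = (7.9 + 5.2 + 7.3 + 9.6 + 8.0 + 10.1 + 11.1 + 13.3 + 8.9 + 11.5 + 10.8 + 13.0) / 12 = 116.7000 / 12 = 9.7250
UCL_R = D₄·R̄ = 1.864 × 9.7250 = 18.1274

18.13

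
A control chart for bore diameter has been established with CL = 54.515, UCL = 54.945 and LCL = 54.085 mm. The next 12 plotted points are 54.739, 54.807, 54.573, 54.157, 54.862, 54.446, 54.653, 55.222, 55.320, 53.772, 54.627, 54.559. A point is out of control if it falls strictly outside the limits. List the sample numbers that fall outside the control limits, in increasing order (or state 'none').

Compare each point to [54.085, 54.945]: sample 8 = 55.222 > UCL; sample 9 = 55.320 > UCL; sample 10 = 53.772 < LCL.

8, 9, 10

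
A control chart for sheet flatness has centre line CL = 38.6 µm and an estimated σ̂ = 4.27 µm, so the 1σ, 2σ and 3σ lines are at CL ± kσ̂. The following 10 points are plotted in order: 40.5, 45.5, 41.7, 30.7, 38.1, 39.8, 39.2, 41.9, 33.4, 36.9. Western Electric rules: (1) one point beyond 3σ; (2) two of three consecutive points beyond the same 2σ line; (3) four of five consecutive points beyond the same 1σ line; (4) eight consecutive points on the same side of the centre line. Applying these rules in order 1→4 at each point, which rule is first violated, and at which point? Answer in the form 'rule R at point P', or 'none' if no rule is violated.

none

Zone of each point (C = within 1σ̂, B = 1σ̂–2σ̂, A = 2σ̂–3σ̂, * = beyond 3σ̂; sign = side of CL): 1:+C, 2:+B, 3:+C, 4:-B, 5:-C, 6:+C, 7:+C, 8:+C, 9:-B, 10:-C
No rule fires across all 10 points.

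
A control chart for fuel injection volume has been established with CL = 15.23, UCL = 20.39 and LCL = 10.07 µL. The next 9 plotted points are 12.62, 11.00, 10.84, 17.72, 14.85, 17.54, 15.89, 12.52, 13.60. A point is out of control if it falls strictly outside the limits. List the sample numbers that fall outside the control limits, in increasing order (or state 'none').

none

All 9 points lie within [10.07, 20.39].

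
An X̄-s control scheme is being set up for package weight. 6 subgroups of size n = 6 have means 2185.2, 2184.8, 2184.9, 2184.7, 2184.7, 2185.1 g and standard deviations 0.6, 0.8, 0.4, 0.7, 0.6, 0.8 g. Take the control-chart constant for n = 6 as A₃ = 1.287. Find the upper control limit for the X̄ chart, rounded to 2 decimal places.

X̄̄ = (2185.2 + 2184.8 + 2184.9 + 2184.7 + 2184.7 + 2185.1) / 6 = 2184.9000
s̄ = (0.6 + 0.8 + 0.4 + 0.7 + 0.6 + 0.8) / 6 = 0.6500
UCL = X̄̄ + A₃·s̄ = 2184.9000 + 1.287 × 0.6500 = 2185.7366

2185.74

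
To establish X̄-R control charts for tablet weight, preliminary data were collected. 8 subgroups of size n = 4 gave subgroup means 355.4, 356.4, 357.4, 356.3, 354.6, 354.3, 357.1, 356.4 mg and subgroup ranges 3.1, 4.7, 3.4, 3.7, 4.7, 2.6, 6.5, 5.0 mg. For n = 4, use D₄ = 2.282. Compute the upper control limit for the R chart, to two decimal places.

9.61

R̄ = (3.1 + 4.7 + 3.4 + 3.7 + 4.7 + 2.6 + 6.5 + 5.0) / 8 = 33.7000 / 8 = 4.2125
UCL_R = D₄·R̄ = 2.282 × 4.2125 = 9.6129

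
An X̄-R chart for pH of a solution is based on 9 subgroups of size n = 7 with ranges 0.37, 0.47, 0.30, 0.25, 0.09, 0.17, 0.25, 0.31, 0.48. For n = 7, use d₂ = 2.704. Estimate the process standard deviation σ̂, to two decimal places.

R̄ = (0.37 + 0.47 + 0.30 + 0.25 + 0.09 + 0.17 + 0.25 + 0.31 + 0.48) / 9 = 0.2989
σ̂ = R̄ / d₂ = 0.2989 / 2.704 = 0.1105

0.11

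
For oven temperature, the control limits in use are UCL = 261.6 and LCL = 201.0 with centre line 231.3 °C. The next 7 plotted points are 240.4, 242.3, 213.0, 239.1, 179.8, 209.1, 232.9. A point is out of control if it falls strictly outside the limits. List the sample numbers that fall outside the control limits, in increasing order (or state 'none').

5

Compare each point to [201.0, 261.6]: sample 5 = 179.8 < LCL.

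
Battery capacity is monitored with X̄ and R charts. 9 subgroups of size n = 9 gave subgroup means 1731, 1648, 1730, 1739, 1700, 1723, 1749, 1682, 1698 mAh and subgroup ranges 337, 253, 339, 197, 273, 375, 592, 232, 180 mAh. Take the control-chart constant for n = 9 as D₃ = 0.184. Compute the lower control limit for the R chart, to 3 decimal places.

R̄ = (337 + 253 + 339 + 197 + 273 + 375 + 592 + 232 + 180) / 9 = 2778.0000 / 9 = 308.6667
LCL_R = D₃·R̄ = 0.184 × 308.6667 = 56.7947

56.795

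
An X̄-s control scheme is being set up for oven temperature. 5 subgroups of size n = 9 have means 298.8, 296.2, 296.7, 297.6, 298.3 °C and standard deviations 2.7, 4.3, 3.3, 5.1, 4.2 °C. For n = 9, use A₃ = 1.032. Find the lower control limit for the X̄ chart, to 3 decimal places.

X̄̄ = (298.8 + 296.2 + 296.7 + 297.6 + 298.3) / 5 = 297.5200
s̄ = (2.7 + 4.3 + 3.3 + 5.1 + 4.2) / 5 = 3.9200
LCL = X̄̄ − A₃·s̄ = 297.5200 − 1.032 × 3.9200 = 293.4746

293.475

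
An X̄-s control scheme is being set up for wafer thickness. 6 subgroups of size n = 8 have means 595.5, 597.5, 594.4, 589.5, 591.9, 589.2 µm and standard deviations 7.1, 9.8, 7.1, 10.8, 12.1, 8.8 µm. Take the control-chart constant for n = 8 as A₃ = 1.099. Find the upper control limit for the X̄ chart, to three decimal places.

X̄̄ = (595.5 + 597.5 + 594.4 + 589.5 + 591.9 + 589.2) / 6 = 593.0000
s̄ = (7.1 + 9.8 + 7.1 + 10.8 + 12.1 + 8.8) / 6 = 9.2833
UCL = X̄̄ + A₃·s̄ = 593.0000 + 1.099 × 9.2833 = 603.2024

603.202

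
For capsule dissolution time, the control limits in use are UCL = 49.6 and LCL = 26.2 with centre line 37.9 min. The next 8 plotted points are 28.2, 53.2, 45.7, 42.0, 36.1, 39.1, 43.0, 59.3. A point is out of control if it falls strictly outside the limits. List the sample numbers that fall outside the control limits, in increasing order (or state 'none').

Compare each point to [26.2, 49.6]: sample 2 = 53.2 > UCL; sample 8 = 59.3 > UCL.

2, 8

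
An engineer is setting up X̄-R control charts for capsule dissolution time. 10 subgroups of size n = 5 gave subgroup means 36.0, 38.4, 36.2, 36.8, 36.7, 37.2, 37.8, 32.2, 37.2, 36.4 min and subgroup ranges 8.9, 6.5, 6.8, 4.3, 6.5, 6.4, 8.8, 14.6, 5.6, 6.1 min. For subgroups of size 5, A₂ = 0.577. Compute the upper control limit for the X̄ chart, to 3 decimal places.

40.789

X̄̄ = (36.0 + 38.4 + 36.2 + 36.8 + 36.7 + 37.2 + 37.8 + 32.2 + 37.2 + 36.4) / 10 = 364.9000 / 10 = 36.4900
R̄ = (8.9 + 6.5 + 6.8 + 4.3 + 6.5 + 6.4 + 8.8 + 14.6 + 5.6 + 6.1) / 10 = 74.5000 / 10 = 7.4500
UCL = X̄̄ + A₂·R̄ = 36.4900 + 0.577 × 7.4500 = 40.7886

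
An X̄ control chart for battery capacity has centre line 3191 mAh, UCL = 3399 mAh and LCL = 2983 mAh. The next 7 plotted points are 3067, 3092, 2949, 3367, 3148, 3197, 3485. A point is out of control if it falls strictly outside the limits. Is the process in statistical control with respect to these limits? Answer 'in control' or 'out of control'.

out of control

Compare each point to [2983, 3399]: sample 3 = 2949 < LCL; sample 7 = 3485 > UCL.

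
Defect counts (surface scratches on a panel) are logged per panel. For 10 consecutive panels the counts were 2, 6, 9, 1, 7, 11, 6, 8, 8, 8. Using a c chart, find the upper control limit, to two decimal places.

14.31

c̄ = (2 + 6 + 9 + 1 + 7 + 11 + 6 + 8 + 8 + 8) / 10 = 66 / 10 = 6.6000
UCL = c̄ + 3√c̄ = 6.6000 + 3 × √6.6000 = 6.6000 + 3 × 2.5690 = 14.3071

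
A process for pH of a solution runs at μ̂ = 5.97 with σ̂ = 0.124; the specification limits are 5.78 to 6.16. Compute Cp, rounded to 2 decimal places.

0.51

Cp = (USL − LSL) / (6σ̂) = (6.16 − 5.78) / (6 × 0.124) = 0.3800 / 0.7440 = 0.5108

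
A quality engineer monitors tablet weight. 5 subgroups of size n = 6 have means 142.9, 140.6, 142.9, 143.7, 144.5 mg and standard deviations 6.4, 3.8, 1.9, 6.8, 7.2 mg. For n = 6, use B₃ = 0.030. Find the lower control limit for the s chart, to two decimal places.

s̄ = (6.4 + 3.8 + 1.9 + 6.8 + 7.2) / 5 = 5.2200
LCL_s = B₃·s̄ = 0.030 × 5.2200 = 0.1566

0.16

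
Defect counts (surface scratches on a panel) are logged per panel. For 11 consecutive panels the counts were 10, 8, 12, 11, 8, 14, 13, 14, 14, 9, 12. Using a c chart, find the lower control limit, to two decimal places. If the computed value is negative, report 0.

1.25

c̄ = (10 + 8 + 12 + 11 + 8 + 14 + 13 + 14 + 14 + 9 + 12) / 11 = 125 / 11 = 11.3636
LCL = c̄ − 3√c̄ = 11.3636 − 3 × 3.3710 = 1.2506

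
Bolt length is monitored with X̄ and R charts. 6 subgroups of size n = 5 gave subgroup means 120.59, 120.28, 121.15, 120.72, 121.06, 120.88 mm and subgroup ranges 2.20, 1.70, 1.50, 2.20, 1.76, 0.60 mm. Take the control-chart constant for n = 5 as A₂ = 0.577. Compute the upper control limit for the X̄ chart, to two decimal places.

121.74

X̄̄ = (120.59 + 120.28 + 121.15 + 120.72 + 121.06 + 120.88) / 6 = 724.6800 / 6 = 120.7800
R̄ = (2.20 + 1.70 + 1.50 + 2.20 + 1.76 + 0.60) / 6 = 9.9600 / 6 = 1.6600
UCL = X̄̄ + A₂·R̄ = 120.7800 + 0.577 × 1.6600 = 121.7378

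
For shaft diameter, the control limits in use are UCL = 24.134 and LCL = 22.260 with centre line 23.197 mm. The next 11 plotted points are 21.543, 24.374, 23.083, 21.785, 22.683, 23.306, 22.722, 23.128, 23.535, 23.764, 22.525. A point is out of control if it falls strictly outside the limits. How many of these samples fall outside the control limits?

Compare each point to [22.260, 24.134]: sample 1 = 21.543 < LCL; sample 2 = 24.374 > UCL; sample 4 = 21.785 < LCL.

3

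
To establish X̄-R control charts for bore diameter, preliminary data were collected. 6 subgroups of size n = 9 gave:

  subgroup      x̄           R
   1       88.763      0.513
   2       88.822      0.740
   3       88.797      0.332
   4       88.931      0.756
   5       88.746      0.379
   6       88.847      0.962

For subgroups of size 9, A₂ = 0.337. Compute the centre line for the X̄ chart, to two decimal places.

88.82

X̄̄ = (88.763 + 88.822 + 88.797 + 88.931 + 88.746 + 88.847) / 6 = 532.9060 / 6 = 88.8177
CL = X̄̄ = 88.8177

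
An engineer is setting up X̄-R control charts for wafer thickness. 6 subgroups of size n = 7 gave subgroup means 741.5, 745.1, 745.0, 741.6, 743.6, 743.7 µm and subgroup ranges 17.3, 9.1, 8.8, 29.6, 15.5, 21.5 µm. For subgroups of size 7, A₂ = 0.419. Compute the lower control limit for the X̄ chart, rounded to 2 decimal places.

X̄̄ = (741.5 + 745.1 + 745.0 + 741.6 + 743.6 + 743.7) / 6 = 4460.5000 / 6 = 743.4167
R̄ = (17.3 + 9.1 + 8.8 + 29.6 + 15.5 + 21.5) / 6 = 101.8000 / 6 = 16.9667
LCL = X̄̄ − A₂·R̄ = 743.4167 − 0.419 × 16.9667 = 736.3076

736.31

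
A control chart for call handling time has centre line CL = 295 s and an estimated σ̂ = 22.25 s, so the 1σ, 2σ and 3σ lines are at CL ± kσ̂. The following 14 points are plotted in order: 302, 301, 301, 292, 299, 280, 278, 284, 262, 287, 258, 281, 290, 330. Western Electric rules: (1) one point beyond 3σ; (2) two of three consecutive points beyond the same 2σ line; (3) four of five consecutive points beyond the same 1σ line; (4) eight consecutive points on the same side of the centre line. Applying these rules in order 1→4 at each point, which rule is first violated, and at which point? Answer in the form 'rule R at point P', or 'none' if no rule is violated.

Zone of each point (C = within 1σ̂, B = 1σ̂–2σ̂, A = 2σ̂–3σ̂, * = beyond 3σ̂; sign = side of CL): 1:+C, 2:+C, 3:+C, 4:-C, 5:+C, 6:-C, 7:-C, 8:-C, 9:-B, 10:-C, 11:-B, 12:-C, 13:-C, 14:+B
Rule 4 (eight consecutive points on the same side of the centre line) is satisfied at point 13.

rule 4 at point 13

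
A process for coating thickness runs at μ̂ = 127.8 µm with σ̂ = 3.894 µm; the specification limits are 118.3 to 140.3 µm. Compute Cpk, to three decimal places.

Cpu = (USL − μ̂) / (3σ̂) = (140.3 − 127.8) / (3 × 3.894) = 1.0700; Cpl = (μ̂ − LSL) / (3σ̂) = (127.8 − 118.3) / (3 × 3.894) = 0.8132; Cpk = min(Cpu, Cpl) = 0.8132

0.813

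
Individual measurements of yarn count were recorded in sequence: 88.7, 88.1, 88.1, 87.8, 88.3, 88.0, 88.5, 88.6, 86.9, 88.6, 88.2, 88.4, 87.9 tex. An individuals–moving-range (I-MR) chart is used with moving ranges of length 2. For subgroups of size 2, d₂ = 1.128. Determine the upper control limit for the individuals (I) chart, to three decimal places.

89.669

X̄ = (88.7 + 88.1 + 88.1 + 87.8 + 88.3 + 88.0 + 88.5 + 88.6 + 86.9 + 88.6 + 88.2 + 88.4 + 87.9) / 13 = 88.1615
Moving ranges: 0.6, 0.0, 0.3, 0.5, 0.3, 0.5, 0.1, 1.7, 1.7, 0.4, 0.2, 0.5; M̄R̄ = 6.8000 / 12 = 0.5667
UCL = X̄ + 3·M̄R̄/d₂ = 88.1615 + 3 × 0.5667 / 1.128 = 89.6686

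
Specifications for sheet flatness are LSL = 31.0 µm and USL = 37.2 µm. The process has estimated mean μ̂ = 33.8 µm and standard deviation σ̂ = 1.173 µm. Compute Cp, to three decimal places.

Cp = (USL − LSL) / (6σ̂) = (37.2 − 31.0) / (6 × 1.173) = 6.2000 / 7.0380 = 0.8809

0.881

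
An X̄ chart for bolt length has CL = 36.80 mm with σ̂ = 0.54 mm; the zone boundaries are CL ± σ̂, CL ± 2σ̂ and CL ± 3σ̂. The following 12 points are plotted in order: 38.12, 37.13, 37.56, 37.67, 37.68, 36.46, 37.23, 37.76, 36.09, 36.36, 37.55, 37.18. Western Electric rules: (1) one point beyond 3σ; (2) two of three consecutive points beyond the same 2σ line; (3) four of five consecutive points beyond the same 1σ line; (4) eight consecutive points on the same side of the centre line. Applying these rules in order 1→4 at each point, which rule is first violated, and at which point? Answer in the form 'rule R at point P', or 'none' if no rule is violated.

rule 3 at point 5

Zone of each point (C = within 1σ̂, B = 1σ̂–2σ̂, A = 2σ̂–3σ̂, * = beyond 3σ̂; sign = side of CL): 1:+A, 2:+C, 3:+B, 4:+B, 5:+B, 6:-C, 7:+C, 8:+B, 9:-B, 10:-C, 11:+B, 12:+C
Rule 3 (four of five consecutive points beyond the same 1σ limit) is satisfied at point 5.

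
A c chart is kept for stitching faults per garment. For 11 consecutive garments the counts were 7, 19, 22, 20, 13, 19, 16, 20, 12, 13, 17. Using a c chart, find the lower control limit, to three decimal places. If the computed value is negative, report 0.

c̄ = (7 + 19 + 22 + 20 + 13 + 19 + 16 + 20 + 12 + 13 + 17) / 11 = 178 / 11 = 16.1818
LCL = c̄ − 3√c̄ = 16.1818 − 3 × 4.0227 = 4.1138

4.114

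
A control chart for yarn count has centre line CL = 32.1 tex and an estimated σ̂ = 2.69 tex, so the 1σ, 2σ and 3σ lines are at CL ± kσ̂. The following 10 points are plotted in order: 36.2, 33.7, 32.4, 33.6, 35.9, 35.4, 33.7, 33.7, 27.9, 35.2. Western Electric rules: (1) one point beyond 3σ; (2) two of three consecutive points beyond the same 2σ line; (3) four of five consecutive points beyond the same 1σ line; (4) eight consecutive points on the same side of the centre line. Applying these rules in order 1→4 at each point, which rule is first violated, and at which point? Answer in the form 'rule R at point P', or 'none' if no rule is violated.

rule 4 at point 8

Zone of each point (C = within 1σ̂, B = 1σ̂–2σ̂, A = 2σ̂–3σ̂, * = beyond 3σ̂; sign = side of CL): 1:+B, 2:+C, 3:+C, 4:+C, 5:+B, 6:+B, 7:+C, 8:+C, 9:-B, 10:+B
Rule 4 (eight consecutive points on the same side of the centre line) is satisfied at point 8.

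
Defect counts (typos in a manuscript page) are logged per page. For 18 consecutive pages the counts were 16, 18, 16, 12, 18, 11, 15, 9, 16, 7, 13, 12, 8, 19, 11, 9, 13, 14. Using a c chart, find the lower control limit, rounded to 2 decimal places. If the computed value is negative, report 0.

c̄ = (16 + 18 + 16 + 12 + 18 + 11 + 15 + 9 + 16 + 7 + 13 + 12 + 8 + 19 + 11 + 9 + 13 + 14) / 18 = 237 / 18 = 13.1667
LCL = c̄ − 3√c̄ = 13.1667 − 3 × 3.6286 = 2.2809

2.28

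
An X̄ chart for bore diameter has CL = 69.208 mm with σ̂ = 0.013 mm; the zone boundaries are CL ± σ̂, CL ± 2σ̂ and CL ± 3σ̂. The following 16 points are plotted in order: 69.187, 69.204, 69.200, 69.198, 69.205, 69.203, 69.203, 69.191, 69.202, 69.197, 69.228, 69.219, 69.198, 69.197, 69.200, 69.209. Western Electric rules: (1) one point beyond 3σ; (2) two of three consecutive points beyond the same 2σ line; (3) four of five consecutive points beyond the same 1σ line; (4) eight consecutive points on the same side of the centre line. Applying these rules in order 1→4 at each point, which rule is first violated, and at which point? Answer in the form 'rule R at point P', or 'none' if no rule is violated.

Zone of each point (C = within 1σ̂, B = 1σ̂–2σ̂, A = 2σ̂–3σ̂, * = beyond 3σ̂; sign = side of CL): 1:-B, 2:-C, 3:-C, 4:-C, 5:-C, 6:-C, 7:-C, 8:-B, 9:-C, 10:-C, 11:+B, 12:+C, 13:-C, 14:-C, 15:-C, 16:+C
Rule 4 (eight consecutive points on the same side of the centre line) is satisfied at point 8.

rule 4 at point 8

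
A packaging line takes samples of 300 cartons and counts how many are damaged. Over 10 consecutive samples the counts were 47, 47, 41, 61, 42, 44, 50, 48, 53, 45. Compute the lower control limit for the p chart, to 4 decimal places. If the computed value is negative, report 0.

0.0959

p̄ = Σdᵢ / (k·n) = 478 / (10 × 300) = 0.15933
LCL = p̄ − 3·√(p̄(1−p̄)/n) = 0.15933 − 3 × 0.02113 = 0.09594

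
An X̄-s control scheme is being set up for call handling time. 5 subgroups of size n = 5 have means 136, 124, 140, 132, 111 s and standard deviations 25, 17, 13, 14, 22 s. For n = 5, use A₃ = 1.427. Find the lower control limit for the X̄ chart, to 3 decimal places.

102.629

X̄̄ = (136 + 124 + 140 + 132 + 111) / 5 = 128.6000
s̄ = (25 + 17 + 13 + 14 + 22) / 5 = 18.2000
LCL = X̄̄ − A₃·s̄ = 128.6000 − 1.427 × 18.2000 = 102.6286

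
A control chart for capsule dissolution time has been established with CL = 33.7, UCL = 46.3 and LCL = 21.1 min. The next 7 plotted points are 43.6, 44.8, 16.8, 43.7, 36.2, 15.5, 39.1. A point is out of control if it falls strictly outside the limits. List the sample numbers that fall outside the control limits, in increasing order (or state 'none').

Compare each point to [21.1, 46.3]: sample 3 = 16.8 < LCL; sample 6 = 15.5 < LCL.

3, 6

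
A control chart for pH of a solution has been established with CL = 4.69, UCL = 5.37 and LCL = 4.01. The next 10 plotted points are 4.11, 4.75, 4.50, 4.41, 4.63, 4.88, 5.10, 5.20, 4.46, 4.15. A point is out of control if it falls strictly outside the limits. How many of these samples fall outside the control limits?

0

All 10 points lie within [4.01, 5.37].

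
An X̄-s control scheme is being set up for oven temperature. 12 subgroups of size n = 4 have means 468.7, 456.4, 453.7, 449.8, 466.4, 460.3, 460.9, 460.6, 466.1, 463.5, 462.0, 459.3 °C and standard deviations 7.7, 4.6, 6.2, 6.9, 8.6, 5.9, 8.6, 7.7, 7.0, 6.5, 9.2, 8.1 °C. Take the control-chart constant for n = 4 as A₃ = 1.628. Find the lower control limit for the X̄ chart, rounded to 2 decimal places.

X̄̄ = (468.7 + 456.4 + 453.7 + 449.8 + 466.4 + 460.3 + 460.9 + 460.6 + 466.1 + 463.5 + 462.0 + 459.3) / 12 = 460.6417
s̄ = (7.7 + 4.6 + 6.2 + 6.9 + 8.6 + 5.9 + 8.6 + 7.7 + 7.0 + 6.5 + 9.2 + 8.1) / 12 = 7.2500
LCL = X̄̄ − A₃·s̄ = 460.6417 − 1.628 × 7.2500 = 448.8387

448.84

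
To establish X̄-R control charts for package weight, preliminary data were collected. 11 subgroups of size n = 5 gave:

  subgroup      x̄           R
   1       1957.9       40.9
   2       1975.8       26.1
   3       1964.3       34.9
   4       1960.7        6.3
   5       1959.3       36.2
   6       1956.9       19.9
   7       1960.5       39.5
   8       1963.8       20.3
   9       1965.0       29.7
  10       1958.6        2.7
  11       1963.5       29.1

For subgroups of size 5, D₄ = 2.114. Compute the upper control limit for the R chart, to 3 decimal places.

54.887

R̄ = (40.9 + 26.1 + 34.9 + 6.3 + 36.2 + 19.9 + 39.5 + 20.3 + 29.7 + 2.7 + 29.1) / 11 = 285.6000 / 11 = 25.9636
UCL_R = D₄·R̄ = 2.114 × 25.9636 = 54.8871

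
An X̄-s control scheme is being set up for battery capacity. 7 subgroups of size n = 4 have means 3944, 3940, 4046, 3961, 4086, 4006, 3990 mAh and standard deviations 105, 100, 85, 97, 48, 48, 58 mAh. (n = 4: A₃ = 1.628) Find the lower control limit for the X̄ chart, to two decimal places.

3870.32

X̄̄ = (3944 + 3940 + 4046 + 3961 + 4086 + 4006 + 3990) / 7 = 3996.1429
s̄ = (105 + 100 + 85 + 97 + 48 + 48 + 58) / 7 = 77.2857
LCL = X̄̄ − A₃·s̄ = 3996.1429 − 1.628 × 77.2857 = 3870.3217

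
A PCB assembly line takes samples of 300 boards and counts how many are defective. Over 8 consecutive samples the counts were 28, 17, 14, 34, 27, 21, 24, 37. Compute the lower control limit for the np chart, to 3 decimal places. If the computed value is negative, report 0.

10.824

p̄ = Σdᵢ / (k·n) = 202 / (8 × 300) = 0.08417
LCL = np̄ − 3·√(np̄(1−p̄)) = 25.2500 − 3 × 4.8088 = 10.8235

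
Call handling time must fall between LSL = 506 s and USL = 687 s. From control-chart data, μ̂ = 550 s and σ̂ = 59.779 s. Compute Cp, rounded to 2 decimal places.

Cp = (USL − LSL) / (6σ̂) = (687 − 506) / (6 × 59.779) = 181.0000 / 358.6740 = 0.5046

0.50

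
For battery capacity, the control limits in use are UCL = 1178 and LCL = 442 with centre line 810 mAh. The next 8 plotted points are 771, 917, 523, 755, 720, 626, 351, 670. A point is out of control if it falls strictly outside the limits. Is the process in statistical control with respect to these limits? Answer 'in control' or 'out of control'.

Compare each point to [442, 1178]: sample 7 = 351 < LCL.

out of control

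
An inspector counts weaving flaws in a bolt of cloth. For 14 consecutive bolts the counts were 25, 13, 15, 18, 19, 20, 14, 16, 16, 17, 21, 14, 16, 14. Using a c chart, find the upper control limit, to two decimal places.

29.37

c̄ = (25 + 13 + 15 + 18 + 19 + 20 + 14 + 16 + 16 + 17 + 21 + 14 + 16 + 14) / 14 = 238 / 14 = 17.0000
UCL = c̄ + 3√c̄ = 17.0000 + 3 × √17.0000 = 17.0000 + 3 × 4.1231 = 29.3693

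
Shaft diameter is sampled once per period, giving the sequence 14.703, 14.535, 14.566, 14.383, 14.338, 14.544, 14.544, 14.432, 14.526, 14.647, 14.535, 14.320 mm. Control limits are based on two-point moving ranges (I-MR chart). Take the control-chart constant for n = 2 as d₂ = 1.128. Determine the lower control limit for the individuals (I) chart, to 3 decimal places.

X̄ = (14.703 + 14.535 + 14.566 + 14.383 + 14.338 + 14.544 + 14.544 + 14.432 + 14.526 + 14.647 + 14.535 + 14.320) / 12 = 14.5061
Moving ranges: 0.168, 0.031, 0.183, 0.045, 0.206, 0.000, 0.112, 0.094, 0.121, 0.112, 0.215; M̄R̄ = 1.2870 / 11 = 0.1170
LCL = X̄ − 3·M̄R̄/d₂ = 14.5061 − 3 × 0.1170 / 1.128 = 14.1949

14.195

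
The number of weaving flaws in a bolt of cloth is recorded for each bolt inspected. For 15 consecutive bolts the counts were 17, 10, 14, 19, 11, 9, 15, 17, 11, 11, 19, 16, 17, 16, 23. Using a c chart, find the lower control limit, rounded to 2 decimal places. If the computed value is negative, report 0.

c̄ = (17 + 10 + 14 + 19 + 11 + 9 + 15 + 17 + 11 + 11 + 19 + 16 + 17 + 16 + 23) / 15 = 225 / 15 = 15.0000
LCL = c̄ − 3√c̄ = 15.0000 − 3 × 3.8730 = 3.3810

3.38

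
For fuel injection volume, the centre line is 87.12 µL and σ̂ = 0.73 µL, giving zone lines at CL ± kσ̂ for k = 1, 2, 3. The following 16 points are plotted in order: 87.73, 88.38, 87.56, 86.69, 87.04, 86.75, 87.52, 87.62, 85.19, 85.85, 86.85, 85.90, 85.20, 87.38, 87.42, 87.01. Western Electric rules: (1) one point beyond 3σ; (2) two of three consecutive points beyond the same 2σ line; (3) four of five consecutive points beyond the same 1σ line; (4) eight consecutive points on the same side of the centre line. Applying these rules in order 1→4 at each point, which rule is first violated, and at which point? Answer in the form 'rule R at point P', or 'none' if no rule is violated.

Zone of each point (C = within 1σ̂, B = 1σ̂–2σ̂, A = 2σ̂–3σ̂, * = beyond 3σ̂; sign = side of CL): 1:+C, 2:+B, 3:+C, 4:-C, 5:-C, 6:-C, 7:+C, 8:+C, 9:-A, 10:-B, 11:-C, 12:-B, 13:-A, 14:+C, 15:+C, 16:-C
Rule 3 (four of five consecutive points beyond the same 1σ limit) is satisfied at point 13.

rule 3 at point 13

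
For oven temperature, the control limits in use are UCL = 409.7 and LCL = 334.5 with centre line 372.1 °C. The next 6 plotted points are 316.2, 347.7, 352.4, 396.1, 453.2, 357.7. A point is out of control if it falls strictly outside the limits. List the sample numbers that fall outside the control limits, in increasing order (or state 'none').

1, 5

Compare each point to [334.5, 409.7]: sample 1 = 316.2 < LCL; sample 5 = 453.2 > UCL.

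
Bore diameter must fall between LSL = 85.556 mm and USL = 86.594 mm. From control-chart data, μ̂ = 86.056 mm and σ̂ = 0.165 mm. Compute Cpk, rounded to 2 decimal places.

Cpu = (USL − μ̂) / (3σ̂) = (86.594 − 86.056) / (3 × 0.165) = 1.0869; Cpl = (μ̂ − LSL) / (3σ̂) = (86.056 − 85.556) / (3 × 0.165) = 1.0101; Cpk = min(Cpu, Cpl) = 1.0101

1.01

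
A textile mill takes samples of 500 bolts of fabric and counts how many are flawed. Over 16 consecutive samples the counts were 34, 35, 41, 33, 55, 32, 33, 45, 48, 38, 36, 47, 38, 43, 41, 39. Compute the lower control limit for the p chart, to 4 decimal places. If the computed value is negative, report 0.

0.0434

p̄ = Σdᵢ / (k·n) = 638 / (16 × 500) = 0.07975
LCL = p̄ − 3·√(p̄(1−p̄)/n) = 0.07975 − 3 × 0.01212 = 0.04340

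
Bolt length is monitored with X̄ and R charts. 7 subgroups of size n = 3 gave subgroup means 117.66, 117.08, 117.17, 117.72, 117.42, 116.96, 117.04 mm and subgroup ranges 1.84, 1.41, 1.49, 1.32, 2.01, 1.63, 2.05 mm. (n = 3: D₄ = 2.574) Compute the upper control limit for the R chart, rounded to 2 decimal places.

R̄ = (1.84 + 1.41 + 1.49 + 1.32 + 2.01 + 1.63 + 2.05) / 7 = 11.7500 / 7 = 1.6786
UCL_R = D₄·R̄ = 2.574 × 1.6786 = 4.3206

4.32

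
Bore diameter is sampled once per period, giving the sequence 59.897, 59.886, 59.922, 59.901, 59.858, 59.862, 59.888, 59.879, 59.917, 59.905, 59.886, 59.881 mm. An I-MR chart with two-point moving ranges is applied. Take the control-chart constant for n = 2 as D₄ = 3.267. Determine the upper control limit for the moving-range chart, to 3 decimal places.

0.067

Moving ranges: 0.011, 0.036, 0.021, 0.043, 0.004, 0.026, 0.009, 0.038, 0.012, 0.019, 0.005; M̄R̄ = 0.2240 / 11 = 0.0204
UCL_MR = D₄·M̄R̄ = 3.267 × 0.0204 = 0.0665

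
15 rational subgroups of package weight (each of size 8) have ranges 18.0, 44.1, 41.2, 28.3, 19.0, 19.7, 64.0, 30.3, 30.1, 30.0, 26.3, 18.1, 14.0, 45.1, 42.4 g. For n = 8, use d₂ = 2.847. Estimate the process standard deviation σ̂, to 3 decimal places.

R̄ = (18.0 + 44.1 + 41.2 + 28.3 + 19.0 + 19.7 + 64.0 + 30.3 + 30.1 + 30.0 + 26.3 + 18.1 + 14.0 + 45.1 + 42.4) / 15 = 31.3733
σ̂ = R̄ / d₂ = 31.3733 / 2.847 = 11.0198

11.020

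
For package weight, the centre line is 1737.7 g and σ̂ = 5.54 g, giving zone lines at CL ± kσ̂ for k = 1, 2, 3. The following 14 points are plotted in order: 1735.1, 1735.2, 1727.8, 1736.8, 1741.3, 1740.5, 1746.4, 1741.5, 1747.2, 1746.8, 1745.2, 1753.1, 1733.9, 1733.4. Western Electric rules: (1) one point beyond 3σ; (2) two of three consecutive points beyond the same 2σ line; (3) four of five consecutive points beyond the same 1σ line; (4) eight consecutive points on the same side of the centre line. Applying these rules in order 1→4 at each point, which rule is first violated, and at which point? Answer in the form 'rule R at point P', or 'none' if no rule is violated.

Zone of each point (C = within 1σ̂, B = 1σ̂–2σ̂, A = 2σ̂–3σ̂, * = beyond 3σ̂; sign = side of CL): 1:-C, 2:-C, 3:-B, 4:-C, 5:+C, 6:+C, 7:+B, 8:+C, 9:+B, 10:+B, 11:+B, 12:+A, 13:-C, 14:-C
Rule 3 (four of five consecutive points beyond the same 1σ limit) is satisfied at point 11.

rule 3 at point 11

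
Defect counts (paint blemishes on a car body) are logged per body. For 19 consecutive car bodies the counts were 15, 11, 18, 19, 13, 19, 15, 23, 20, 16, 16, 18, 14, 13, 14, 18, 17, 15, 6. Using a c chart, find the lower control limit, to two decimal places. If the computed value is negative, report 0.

3.87

c̄ = (15 + 11 + 18 + 19 + 13 + 19 + 15 + 23 + 20 + 16 + 16 + 18 + 14 + 13 + 14 + 18 + 17 + 15 + 6) / 19 = 300 / 19 = 15.7895
LCL = c̄ − 3√c̄ = 15.7895 − 3 × 3.9736 = 3.8687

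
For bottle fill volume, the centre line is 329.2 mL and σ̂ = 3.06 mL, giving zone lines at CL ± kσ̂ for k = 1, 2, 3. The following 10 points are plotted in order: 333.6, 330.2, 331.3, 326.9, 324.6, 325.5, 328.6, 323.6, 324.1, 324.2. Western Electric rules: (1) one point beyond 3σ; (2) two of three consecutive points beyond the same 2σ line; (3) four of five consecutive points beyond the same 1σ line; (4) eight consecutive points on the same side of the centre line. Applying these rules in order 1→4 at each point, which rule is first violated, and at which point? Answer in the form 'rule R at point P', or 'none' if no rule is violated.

rule 3 at point 9

Zone of each point (C = within 1σ̂, B = 1σ̂–2σ̂, A = 2σ̂–3σ̂, * = beyond 3σ̂; sign = side of CL): 1:+B, 2:+C, 3:+C, 4:-C, 5:-B, 6:-B, 7:-C, 8:-B, 9:-B, 10:-B
Rule 3 (four of five consecutive points beyond the same 1σ limit) is satisfied at point 9.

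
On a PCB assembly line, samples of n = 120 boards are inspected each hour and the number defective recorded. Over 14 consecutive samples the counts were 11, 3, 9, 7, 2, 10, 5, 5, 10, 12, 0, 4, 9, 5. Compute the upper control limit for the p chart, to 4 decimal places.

0.1171

p̄ = Σdᵢ / (k·n) = 92 / (14 × 120) = 0.05476
UCL = p̄ + 3·√(p̄(1−p̄)/n) = 0.05476 + 3 × √(0.05476×0.94524/120) = 0.05476 + 3 × 0.02077 = 0.11707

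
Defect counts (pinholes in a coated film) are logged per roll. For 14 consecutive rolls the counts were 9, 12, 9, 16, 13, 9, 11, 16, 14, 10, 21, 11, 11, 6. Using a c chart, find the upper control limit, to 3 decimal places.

c̄ = (9 + 12 + 9 + 16 + 13 + 9 + 11 + 16 + 14 + 10 + 21 + 11 + 11 + 6) / 14 = 168 / 14 = 12.0000
UCL = c̄ + 3√c̄ = 12.0000 + 3 × √12.0000 = 12.0000 + 3 × 3.4641 = 22.3923

22.392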